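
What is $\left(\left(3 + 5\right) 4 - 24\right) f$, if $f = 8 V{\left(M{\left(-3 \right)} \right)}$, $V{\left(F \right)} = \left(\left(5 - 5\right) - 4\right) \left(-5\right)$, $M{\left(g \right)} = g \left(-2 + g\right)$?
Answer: $1280$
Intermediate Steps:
$V{\left(F \right)} = 20$ ($V{\left(F \right)} = \left(\left(5 - 5\right) - 4\right) \left(-5\right) = \left(0 - 4\right) \left(-5\right) = \left(-4\right) \left(-5\right) = 20$)
$f = 160$ ($f = 8 \cdot 20 = 160$)
$\left(\left(3 + 5\right) 4 - 24\right) f = \left(\left(3 + 5\right) 4 - 24\right) 160 = \left(8 \cdot 4 - 24\right) 160 = \left(32 - 24\right) 160 = 8 \cdot 160 = 1280$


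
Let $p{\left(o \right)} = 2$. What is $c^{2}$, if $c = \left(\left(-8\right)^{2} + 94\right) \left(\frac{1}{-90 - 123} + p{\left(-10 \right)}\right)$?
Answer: $\frac{4509122500}{45369} \approx 99388.0$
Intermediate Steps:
$c = \frac{67150}{213}$ ($c = \left(\left(-8\right)^{2} + 94\right) \left(\frac{1}{-90 - 123} + 2\right) = \left(64 + 94\right) \left(\frac{1}{-213} + 2\right) = 158 \left(- \frac{1}{213} + 2\right) = 158 \cdot \frac{425}{213} = \frac{67150}{213} \approx 315.26$)
$c^{2} = \left(\frac{67150}{213}\right)^{2} = \frac{4509122500}{45369}$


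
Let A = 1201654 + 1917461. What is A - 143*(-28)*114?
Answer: 3575571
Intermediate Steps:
A = 3119115
A - 143*(-28)*114 = 3119115 - 143*(-28)*114 = 3119115 - (-4004)*114 = 3119115 - 1*(-456456) = 3119115 + 456456 = 3575571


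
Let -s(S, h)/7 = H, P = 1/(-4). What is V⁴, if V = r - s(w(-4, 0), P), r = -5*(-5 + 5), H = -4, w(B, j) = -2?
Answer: 614656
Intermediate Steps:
P = -¼ (P = 1*(-¼) = -¼ ≈ -0.25000)
r = 0 (r = -5*0 = 0)
s(S, h) = 28 (s(S, h) = -7*(-4) = 28)
V = -28 (V = 0 - 1*28 = 0 - 28 = -28)
V⁴ = (-28)⁴ = 614656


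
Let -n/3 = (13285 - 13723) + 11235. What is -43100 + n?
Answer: -75491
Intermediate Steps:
n = -32391 (n = -3*((13285 - 13723) + 11235) = -3*(-438 + 11235) = -3*10797 = -32391)
-43100 + n = -43100 - 32391 = -75491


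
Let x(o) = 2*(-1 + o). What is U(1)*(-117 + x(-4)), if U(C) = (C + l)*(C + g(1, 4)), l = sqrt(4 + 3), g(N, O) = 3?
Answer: -508 - 508*sqrt(7) ≈ -1852.0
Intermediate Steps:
l = sqrt(7) ≈ 2.6458
U(C) = (3 + C)*(C + sqrt(7)) (U(C) = (C + sqrt(7))*(C + 3) = (C + sqrt(7))*(3 + C) = (3 + C)*(C + sqrt(7)))
x(o) = -2 + 2*o
U(1)*(-117 + x(-4)) = (1**2 + 3*1 + 3*sqrt(7) + 1*sqrt(7))*(-117 + (-2 + 2*(-4))) = (1 + 3 + 3*sqrt(7) + sqrt(7))*(-117 + (-2 - 8)) = (4 + 4*sqrt(7))*(-117 - 10) = (4 + 4*sqrt(7))*(-127) = -508 - 508*sqrt(7)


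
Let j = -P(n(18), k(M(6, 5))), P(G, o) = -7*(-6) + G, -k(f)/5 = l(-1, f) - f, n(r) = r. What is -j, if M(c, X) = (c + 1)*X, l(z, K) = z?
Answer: 60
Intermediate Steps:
M(c, X) = X*(1 + c) (M(c, X) = (1 + c)*X = X*(1 + c))
k(f) = 5 + 5*f (k(f) = -5*(-1 - f) = 5 + 5*f)
P(G, o) = 42 + G
j = -60 (j = -(42 + 18) = -1*60 = -60)
-j = -1*(-60) = 60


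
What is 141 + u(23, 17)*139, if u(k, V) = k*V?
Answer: 54490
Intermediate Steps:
u(k, V) = V*k
141 + u(23, 17)*139 = 141 + (17*23)*139 = 141 + 391*139 = 141 + 54349 = 54490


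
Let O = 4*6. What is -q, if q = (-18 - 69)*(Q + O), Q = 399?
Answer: 36801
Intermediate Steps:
O = 24
q = -36801 (q = (-18 - 69)*(399 + 24) = -87*423 = -36801)
-q = -1*(-36801) = 36801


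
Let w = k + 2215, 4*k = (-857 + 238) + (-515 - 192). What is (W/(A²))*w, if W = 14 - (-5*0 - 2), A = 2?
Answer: 7534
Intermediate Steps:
k = -663/2 (k = ((-857 + 238) + (-515 - 192))/4 = (-619 - 707)/4 = (¼)*(-1326) = -663/2 ≈ -331.50)
W = 16 (W = 14 - (0 - 2) = 14 - 1*(-2) = 14 + 2 = 16)
w = 3767/2 (w = -663/2 + 2215 = 3767/2 ≈ 1883.5)
(W/(A²))*w = (16/(2²))*(3767/2) = (16/4)*(3767/2) = (16*(¼))*(3767/2) = 4*(3767/2) = 7534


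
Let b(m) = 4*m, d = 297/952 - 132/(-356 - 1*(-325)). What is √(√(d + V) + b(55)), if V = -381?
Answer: √(11975674480 + 3689*I*√81963684978)/7378 ≈ 14.847 + 0.6534*I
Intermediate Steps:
d = 134871/29512 (d = 297*(1/952) - 132/(-356 + 325) = 297/952 - 132/(-31) = 297/952 - 132*(-1/31) = 297/952 + 132/31 = 134871/29512 ≈ 4.5700)
√(√(d + V) + b(55)) = √(√(134871/29512 - 381) + 4*55) = √(√(-11109201/29512) + 220) = √(I*√81963684978/14756 + 220) = √(220 + I*√81963684978/14756)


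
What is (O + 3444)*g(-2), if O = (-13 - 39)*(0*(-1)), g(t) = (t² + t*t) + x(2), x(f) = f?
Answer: 34440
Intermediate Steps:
g(t) = 2 + 2*t² (g(t) = (t² + t*t) + 2 = (t² + t²) + 2 = 2*t² + 2 = 2 + 2*t²)
O = 0 (O = -52*0 = 0)
(O + 3444)*g(-2) = (0 + 3444)*(2 + 2*(-2)²) = 3444*(2 + 2*4) = 3444*(2 + 8) = 3444*10 = 34440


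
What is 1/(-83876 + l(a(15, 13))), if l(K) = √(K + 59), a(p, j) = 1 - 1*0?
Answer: -20969/1758795829 - √15/3517591658 ≈ -1.1923e-5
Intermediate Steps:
a(p, j) = 1 (a(p, j) = 1 + 0 = 1)
l(K) = √(59 + K)
1/(-83876 + l(a(15, 13))) = 1/(-83876 + √(59 + 1)) = 1/(-83876 + √60) = 1/(-83876 + 2*√15)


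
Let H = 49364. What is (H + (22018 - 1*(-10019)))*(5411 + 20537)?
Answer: 2112193148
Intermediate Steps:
(H + (22018 - 1*(-10019)))*(5411 + 20537) = (49364 + (22018 - 1*(-10019)))*(5411 + 20537) = (49364 + (22018 + 10019))*25948 = (49364 + 32037)*25948 = 81401*25948 = 2112193148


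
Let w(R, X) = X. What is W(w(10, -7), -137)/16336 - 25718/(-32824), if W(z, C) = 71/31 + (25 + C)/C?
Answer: 20280933639/25878364016 ≈ 0.78370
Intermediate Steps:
W(z, C) = 71/31 + (25 + C)/C (W(z, C) = 71*(1/31) + (25 + C)/C = 71/31 + (25 + C)/C)
W(w(10, -7), -137)/16336 - 25718/(-32824) = (102/31 + 25/(-137))/16336 - 25718/(-32824) = (102/31 + 25*(-1/137))*(1/16336) - 25718*(-1/32824) = (102/31 - 25/137)*(1/16336) + 1169/1492 = (13199/4247)*(1/16336) + 1169/1492 = 13199/69378992 + 1169/1492 = 20280933639/25878364016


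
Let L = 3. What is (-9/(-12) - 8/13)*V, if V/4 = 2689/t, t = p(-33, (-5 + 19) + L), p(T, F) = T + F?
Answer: -18823/208 ≈ -90.495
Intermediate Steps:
p(T, F) = F + T
t = -16 (t = ((-5 + 19) + 3) - 33 = (14 + 3) - 33 = 17 - 33 = -16)
V = -2689/4 (V = 4*(2689/(-16)) = 4*(2689*(-1/16)) = 4*(-2689/16) = -2689/4 ≈ -672.25)
(-9/(-12) - 8/13)*V = (-9/(-12) - 8/13)*(-2689/4) = (-9*(-1/12) - 8*1/13)*(-2689/4) = (¾ - 8/13)*(-2689/4) = (7/52)*(-2689/4) = -18823/208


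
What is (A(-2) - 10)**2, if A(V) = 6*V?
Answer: 484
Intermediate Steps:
(A(-2) - 10)**2 = (6*(-2) - 10)**2 = (-12 - 10)**2 = (-22)**2 = 484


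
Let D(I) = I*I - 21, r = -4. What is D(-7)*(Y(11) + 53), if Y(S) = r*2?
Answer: 1260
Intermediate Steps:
Y(S) = -8 (Y(S) = -4*2 = -8)
D(I) = -21 + I² (D(I) = I² - 21 = -21 + I²)
D(-7)*(Y(11) + 53) = (-21 + (-7)²)*(-8 + 53) = (-21 + 49)*45 = 28*45 = 1260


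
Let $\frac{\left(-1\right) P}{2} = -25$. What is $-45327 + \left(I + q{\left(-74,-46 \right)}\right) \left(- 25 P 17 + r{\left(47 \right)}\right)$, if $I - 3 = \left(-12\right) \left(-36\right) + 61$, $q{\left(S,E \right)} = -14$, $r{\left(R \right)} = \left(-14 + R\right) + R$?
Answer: $-10249267$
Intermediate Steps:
$P = 50$ ($P = \left(-2\right) \left(-25\right) = 50$)
$r{\left(R \right)} = -14 + 2 R$
$I = 496$ ($I = 3 + \left(\left(-12\right) \left(-36\right) + 61\right) = 3 + \left(432 + 61\right) = 3 + 493 = 496$)
$-45327 + \left(I + q{\left(-74,-46 \right)}\right) \left(- 25 P 17 + r{\left(47 \right)}\right) = -45327 + \left(496 - 14\right) \left(\left(-25\right) 50 \cdot 17 + \left(-14 + 2 \cdot 47\right)\right) = -45327 + 482 \left(\left(-1250\right) 17 + \left(-14 + 94\right)\right) = -45327 + 482 \left(-21250 + 80\right) = -45327 + 482 \left(-21170\right) = -45327 - 10203940 = -10249267$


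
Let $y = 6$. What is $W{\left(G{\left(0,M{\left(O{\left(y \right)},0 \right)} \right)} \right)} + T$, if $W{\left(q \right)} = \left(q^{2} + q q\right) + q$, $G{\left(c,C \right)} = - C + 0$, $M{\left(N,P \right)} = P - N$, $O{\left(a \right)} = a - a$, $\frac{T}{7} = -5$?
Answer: $-35$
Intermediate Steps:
$T = -35$ ($T = 7 \left(-5\right) = -35$)
$O{\left(a \right)} = 0$
$G{\left(c,C \right)} = - C$
$W{\left(q \right)} = q + 2 q^{2}$ ($W{\left(q \right)} = \left(q^{2} + q^{2}\right) + q = 2 q^{2} + q = q + 2 q^{2}$)
$W{\left(G{\left(0,M{\left(O{\left(y \right)},0 \right)} \right)} \right)} + T = - (0 - 0) \left(1 + 2 \left(- (0 - 0)\right)\right) - 35 = - (0 + 0) \left(1 + 2 \left(- (0 + 0)\right)\right) - 35 = \left(-1\right) 0 \left(1 + 2 \left(\left(-1\right) 0\right)\right) - 35 = 0 \left(1 + 2 \cdot 0\right) - 35 = 0 \left(1 + 0\right) - 35 = 0 \cdot 1 - 35 = 0 - 35 = -35$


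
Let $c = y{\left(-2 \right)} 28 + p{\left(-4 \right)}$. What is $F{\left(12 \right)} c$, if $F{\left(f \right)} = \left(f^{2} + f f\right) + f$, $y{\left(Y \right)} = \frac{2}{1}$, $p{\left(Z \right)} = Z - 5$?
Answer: $14100$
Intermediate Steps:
$p{\left(Z \right)} = -5 + Z$
$y{\left(Y \right)} = 2$ ($y{\left(Y \right)} = 2 \cdot 1 = 2$)
$F{\left(f \right)} = f + 2 f^{2}$ ($F{\left(f \right)} = \left(f^{2} + f^{2}\right) + f = 2 f^{2} + f = f + 2 f^{2}$)
$c = 47$ ($c = 2 \cdot 28 - 9 = 56 - 9 = 47$)
$F{\left(12 \right)} c = 12 \left(1 + 2 \cdot 12\right) 47 = 12 \left(1 + 24\right) 47 = 12 \cdot 25 \cdot 47 = 300 \cdot 47 = 14100$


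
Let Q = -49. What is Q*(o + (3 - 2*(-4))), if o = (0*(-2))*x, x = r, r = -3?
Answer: -539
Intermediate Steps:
x = -3
o = 0 (o = (0*(-2))*(-3) = 0*(-3) = 0)
Q*(o + (3 - 2*(-4))) = -49*(0 + (3 - 2*(-4))) = -49*(0 + (3 + 8)) = -49*(0 + 11) = -49*11 = -539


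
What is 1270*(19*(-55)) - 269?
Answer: -1327419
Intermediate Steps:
1270*(19*(-55)) - 269 = 1270*(-1045) - 269 = -1327150 - 269 = -1327419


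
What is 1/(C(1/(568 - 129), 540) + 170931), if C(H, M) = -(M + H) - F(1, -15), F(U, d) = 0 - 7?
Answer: 439/74804721 ≈ 5.8686e-6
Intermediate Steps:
F(U, d) = -7
C(H, M) = 7 - H - M (C(H, M) = -(M + H) - 1*(-7) = -(H + M) + 7 = (-H - M) + 7 = 7 - H - M)
1/(C(1/(568 - 129), 540) + 170931) = 1/((7 - 1/(568 - 129) - 1*540) + 170931) = 1/((7 - 1/439 - 540) + 170931) = 1/(-233988/439 + 170931) = 1/(74804721/439) = 439/74804721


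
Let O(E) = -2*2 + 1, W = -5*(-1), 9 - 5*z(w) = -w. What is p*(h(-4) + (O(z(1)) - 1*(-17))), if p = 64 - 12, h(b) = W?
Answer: 988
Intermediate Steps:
z(w) = 9/5 + w/5 (z(w) = 9/5 - (-1)*w/5 = 9/5 + w/5)
W = 5
h(b) = 5
O(E) = -3 (O(E) = -4 + 1 = -3)
p = 52
p*(h(-4) + (O(z(1)) - 1*(-17))) = 52*(5 + (-3 - 1*(-17))) = 52*(5 + (-3 + 17)) = 52*(5 + 14) = 52*19 = 988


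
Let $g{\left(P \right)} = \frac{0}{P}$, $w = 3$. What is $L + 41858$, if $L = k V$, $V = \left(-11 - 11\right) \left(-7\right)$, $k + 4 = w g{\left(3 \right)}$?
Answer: $41242$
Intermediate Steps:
$g{\left(P \right)} = 0$
$k = -4$ ($k = -4 + 3 \cdot 0 = -4 + 0 = -4$)
$V = 154$ ($V = \left(-22\right) \left(-7\right) = 154$)
$L = -616$ ($L = \left(-4\right) 154 = -616$)
$L + 41858 = -616 + 41858 = 41242$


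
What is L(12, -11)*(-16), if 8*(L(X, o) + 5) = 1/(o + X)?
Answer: 78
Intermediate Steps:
L(X, o) = -5 + 1/(8*(X + o)) (L(X, o) = -5 + 1/(8*(o + X)) = -5 + 1/(8*(X + o)))
L(12, -11)*(-16) = ((⅛ - 5*12 - 5*(-11))/(12 - 11))*(-16) = ((⅛ - 60 + 55)/1)*(-16) = (1*(-39/8))*(-16) = -39/8*(-16) = 78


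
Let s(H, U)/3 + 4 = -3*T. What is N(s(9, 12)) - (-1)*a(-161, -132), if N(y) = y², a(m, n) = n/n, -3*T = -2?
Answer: 325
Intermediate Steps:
T = ⅔ (T = -⅓*(-2) = ⅔ ≈ 0.66667)
a(m, n) = 1
s(H, U) = -18 (s(H, U) = -12 + 3*(-3*⅔) = -12 + 3*(-2) = -12 - 6 = -18)
N(s(9, 12)) - (-1)*a(-161, -132) = (-18)² - (-1) = 324 - 1*(-1) = 324 + 1 = 325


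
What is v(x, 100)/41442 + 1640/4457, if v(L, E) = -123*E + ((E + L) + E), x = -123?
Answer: 13486969/184706994 ≈ 0.073018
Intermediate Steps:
v(L, E) = L - 121*E (v(L, E) = -123*E + (L + 2*E) = L - 121*E)
v(x, 100)/41442 + 1640/4457 = (-123 - 121*100)/41442 + 1640/4457 = (-123 - 12100)*(1/41442) + 1640*(1/4457) = -12223*1/41442 + 1640/4457 = -12223/41442 + 1640/4457 = 13486969/184706994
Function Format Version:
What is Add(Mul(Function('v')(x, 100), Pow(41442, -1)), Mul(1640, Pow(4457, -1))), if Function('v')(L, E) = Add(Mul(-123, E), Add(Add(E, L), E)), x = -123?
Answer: Rational(13486969, 184706994) ≈ 0.073018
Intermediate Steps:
Function('v')(L, E) = Add(L, Mul(-121, E)) (Function('v')(L, E) = Add(Mul(-123, E), Add(L, Mul(2, E))) = Add(L, Mul(-121, E)))
Add(Mul(Function('v')(x, 100), Pow(41442, -1)), Mul(1640, Pow(4457, -1))) = Add(Mul(Add(-123, Mul(-121, 100)), Pow(41442, -1)), Mul(1640, Pow(4457, -1))) = Add(Mul(Add(-123, -12100), Rational(1, 41442)), Mul(1640, Rational(1, 4457))) = Add(Mul(-12223, Rational(1, 41442)), Rational(1640, 4457)) = Add(Rational(-12223, 41442), Rational(1640, 4457)) = Rational(13486969, 184706994)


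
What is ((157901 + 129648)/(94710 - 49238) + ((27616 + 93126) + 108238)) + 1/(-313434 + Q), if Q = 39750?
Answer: 712431343632521/3111239712 ≈ 2.2899e+5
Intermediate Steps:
((157901 + 129648)/(94710 - 49238) + ((27616 + 93126) + 108238)) + 1/(-313434 + Q) = ((157901 + 129648)/(94710 - 49238) + ((27616 + 93126) + 108238)) + 1/(-313434 + 39750) = (287549/45472 + (120742 + 108238)) + 1/(-273684) = (287549*(1/45472) + 228980) - 1/273684 = (287549/45472 + 228980) - 1/273684 = 10412466109/45472 - 1/273684 = 712431343632521/3111239712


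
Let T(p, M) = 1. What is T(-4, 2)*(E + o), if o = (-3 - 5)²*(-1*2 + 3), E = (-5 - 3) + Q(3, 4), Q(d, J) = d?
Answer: 59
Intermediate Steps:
E = -5 (E = (-5 - 3) + 3 = -8 + 3 = -5)
o = 64 (o = (-8)²*(-2 + 3) = 64*1 = 64)
T(-4, 2)*(E + o) = 1*(-5 + 64) = 1*59 = 59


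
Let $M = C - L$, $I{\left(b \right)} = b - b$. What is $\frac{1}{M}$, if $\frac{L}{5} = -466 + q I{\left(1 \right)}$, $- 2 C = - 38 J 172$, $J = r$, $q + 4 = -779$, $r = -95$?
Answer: $- \frac{1}{308130} \approx -3.2454 \cdot 10^{-6}$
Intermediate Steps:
$q = -783$ ($q = -4 - 779 = -783$)
$J = -95$
$C = -310460$ ($C = - \frac{\left(-38\right) \left(-95\right) 172}{2} = - \frac{3610 \cdot 172}{2} = \left(- \frac{1}{2}\right) 620920 = -310460$)
$I{\left(b \right)} = 0$
$L = -2330$ ($L = 5 \left(-466 - 0\right) = 5 \left(-466 + 0\right) = 5 \left(-466\right) = -2330$)
$M = -308130$ ($M = -310460 - -2330 = -310460 + 2330 = -308130$)
$\frac{1}{M} = \frac{1}{-308130} = - \frac{1}{308130}$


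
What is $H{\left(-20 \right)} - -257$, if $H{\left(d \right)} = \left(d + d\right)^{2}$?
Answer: $1857$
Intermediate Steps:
$H{\left(d \right)} = 4 d^{2}$ ($H{\left(d \right)} = \left(2 d\right)^{2} = 4 d^{2}$)
$H{\left(-20 \right)} - -257 = 4 \left(-20\right)^{2} - -257 = 4 \cdot 400 + 257 = 1600 + 257 = 1857$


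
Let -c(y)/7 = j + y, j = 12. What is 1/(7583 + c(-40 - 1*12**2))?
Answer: 1/8787 ≈ 0.00011380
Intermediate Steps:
c(y) = -84 - 7*y (c(y) = -7*(12 + y) = -84 - 7*y)
1/(7583 + c(-40 - 1*12**2)) = 1/(7583 + (-84 - 7*(-40 - 1*12**2))) = 1/(7583 + (-84 - 7*(-40 - 1*144))) = 1/(7583 + (-84 - 7*(-40 - 144))) = 1/(7583 + (-84 - 7*(-184))) = 1/(7583 + (-84 + 1288)) = 1/(7583 + 1204) = 1/8787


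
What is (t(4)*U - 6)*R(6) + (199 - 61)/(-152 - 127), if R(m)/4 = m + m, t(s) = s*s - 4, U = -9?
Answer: -508942/93 ≈ -5472.5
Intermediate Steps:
t(s) = -4 + s² (t(s) = s² - 4 = -4 + s²)
R(m) = 8*m (R(m) = 4*(m + m) = 4*(2*m) = 8*m)
(t(4)*U - 6)*R(6) + (199 - 61)/(-152 - 127) = ((-4 + 4²)*(-9) - 6)*(8*6) + (199 - 61)/(-152 - 127) = ((-4 + 16)*(-9) - 6)*48 + 138/(-279) = (12*(-9) - 6)*48 + 138*(-1/279) = (-108 - 6)*48 - 46/93 = -114*48 - 46/93 = -5472 - 46/93 = -508942/93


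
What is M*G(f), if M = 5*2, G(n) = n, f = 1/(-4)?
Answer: -5/2 ≈ -2.5000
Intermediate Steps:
f = -¼ ≈ -0.25000
M = 10
M*G(f) = 10*(-¼) = -5/2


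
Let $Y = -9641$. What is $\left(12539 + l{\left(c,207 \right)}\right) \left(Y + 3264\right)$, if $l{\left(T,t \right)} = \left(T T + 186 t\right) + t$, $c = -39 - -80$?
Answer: $-337528233$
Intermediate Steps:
$c = 41$ ($c = -39 + 80 = 41$)
$l{\left(T,t \right)} = T^{2} + 187 t$ ($l{\left(T,t \right)} = \left(T^{2} + 186 t\right) + t = T^{2} + 187 t$)
$\left(12539 + l{\left(c,207 \right)}\right) \left(Y + 3264\right) = \left(12539 + \left(41^{2} + 187 \cdot 207\right)\right) \left(-9641 + 3264\right) = \left(12539 + \left(1681 + 38709\right)\right) \left(-6377\right) = \left(12539 + 40390\right) \left(-6377\right) = 52929 \left(-6377\right) = -337528233$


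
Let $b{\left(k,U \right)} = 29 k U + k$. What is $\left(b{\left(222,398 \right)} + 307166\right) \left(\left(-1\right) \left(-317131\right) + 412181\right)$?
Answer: $2092915398144$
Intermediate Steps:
$b{\left(k,U \right)} = k + 29 U k$ ($b{\left(k,U \right)} = 29 U k + k = k + 29 U k$)
$\left(b{\left(222,398 \right)} + 307166\right) \left(\left(-1\right) \left(-317131\right) + 412181\right) = \left(222 \left(1 + 29 \cdot 398\right) + 307166\right) \left(\left(-1\right) \left(-317131\right) + 412181\right) = \left(222 \left(1 + 11542\right) + 307166\right) \left(317131 + 412181\right) = \left(222 \cdot 11543 + 307166\right) 729312 = \left(2562546 + 307166\right) 729312 = 2869712 \cdot 729312 = 2092915398144$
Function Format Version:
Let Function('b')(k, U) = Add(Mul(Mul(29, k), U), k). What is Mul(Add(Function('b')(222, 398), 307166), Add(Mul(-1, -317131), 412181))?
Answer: 2092915398144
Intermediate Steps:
Function('b')(k, U) = Add(k, Mul(29, U, k)) (Function('b')(k, U) = Add(Mul(29, U, k), k) = Add(k, Mul(29, U, k)))
Mul(Add(Function('b')(222, 398), 307166), Add(Mul(-1, -317131), 412181)) = Mul(Add(Mul(222, Add(1, Mul(29, 398))), 307166), Add(Mul(-1, -317131), 412181)) = Mul(Add(Mul(222, Add(1, 11542)), 307166), Add(317131, 412181)) = Mul(Add(Mul(222, 11543), 307166), 729312) = Mul(Add(2562546, 307166), 729312) = Mul(2869712, 729312) = 2092915398144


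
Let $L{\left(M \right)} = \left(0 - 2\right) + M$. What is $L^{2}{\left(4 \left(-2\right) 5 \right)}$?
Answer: $1764$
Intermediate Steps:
$L{\left(M \right)} = -2 + M$ ($L{\left(M \right)} = \left(0 - 2\right) + M = -2 + M$)
$L^{2}{\left(4 \left(-2\right) 5 \right)} = \left(-2 + 4 \left(-2\right) 5\right)^{2} = \left(-2 - 40\right)^{2} = \left(-42\right)^{2} = 1764$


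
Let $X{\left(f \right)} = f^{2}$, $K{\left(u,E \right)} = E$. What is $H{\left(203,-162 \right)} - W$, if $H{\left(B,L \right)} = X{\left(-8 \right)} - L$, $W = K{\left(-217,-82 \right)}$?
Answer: $308$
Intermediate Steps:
$W = -82$
$H{\left(B,L \right)} = 64 - L$ ($H{\left(B,L \right)} = \left(-8\right)^{2} - L = 64 - L$)
$H{\left(203,-162 \right)} - W = \left(64 - -162\right) - -82 = \left(64 + 162\right) + 82 = 226 + 82 = 308$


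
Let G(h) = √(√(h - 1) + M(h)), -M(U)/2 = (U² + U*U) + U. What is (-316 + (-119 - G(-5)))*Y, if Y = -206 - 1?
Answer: 90045 + 207*√(-90 + I*√6) ≈ 90072.0 + 1964.0*I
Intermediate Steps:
Y = -207
M(U) = -4*U² - 2*U (M(U) = -2*((U² + U*U) + U) = -2*((U² + U²) + U) = -2*(2*U² + U) = -2*(U + 2*U²) = -4*U² - 2*U)
G(h) = √(√(-1 + h) - 2*h*(1 + 2*h)) (G(h) = √(√(h - 1) - 2*h*(1 + 2*h)) = √(√(-1 + h) - 2*h*(1 + 2*h)))
(-316 + (-119 - G(-5)))*Y = (-316 + (-119 - √(√(-1 - 5) - 2*(-5)*(1 + 2*(-5)))))*(-207) = (-316 + (-119 - √(√(-6) - 2*(-5)*(1 - 10))))*(-207) = (-316 + (-119 - √(I*√6 - 2*(-5)*(-9))))*(-207) = (-316 + (-119 - √(I*√6 - 90)))*(-207) = (-316 + (-119 - √(-90 + I*√6)))*(-207) = (-435 - √(-90 + I*√6))*(-207) = 90045 + 207*√(-90 + I*√6)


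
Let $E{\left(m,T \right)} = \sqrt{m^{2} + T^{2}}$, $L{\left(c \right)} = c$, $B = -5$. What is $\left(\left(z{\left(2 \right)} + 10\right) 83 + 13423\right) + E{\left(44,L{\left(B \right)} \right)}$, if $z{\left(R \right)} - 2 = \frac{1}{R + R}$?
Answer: $\frac{57759}{4} + \sqrt{1961} \approx 14484.0$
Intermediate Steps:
$z{\left(R \right)} = 2 + \frac{1}{2 R}$ ($z{\left(R \right)} = 2 + \frac{1}{R + R} = 2 + \frac{1}{2 R}$)
$E{\left(m,T \right)} = \sqrt{T^{2} + m^{2}}$
$\left(\left(z{\left(2 \right)} + 10\right) 83 + 13423\right) + E{\left(44,L{\left(B \right)} \right)} = \left(\left(\left(2 + \frac{1}{2 \cdot 2}\right) + 10\right) 83 + 13423\right) + \sqrt{\left(-5\right)^{2} + 44^{2}} = \left(\left(\left(2 + \frac{1}{2} \cdot \frac{1}{2}\right) + 10\right) 83 + 13423\right) + \sqrt{25 + 1936} = \left(\left(\left(2 + \frac{1}{4}\right) + 10\right) 83 + 13423\right) + \sqrt{1961} = \left(\left(\frac{9}{4} + 10\right) 83 + 13423\right) + \sqrt{1961} = \left(\frac{49}{4} \cdot 83 + 13423\right) + \sqrt{1961} = \left(\frac{4067}{4} + 13423\right) + \sqrt{1961} = \frac{57759}{4} + \sqrt{1961}$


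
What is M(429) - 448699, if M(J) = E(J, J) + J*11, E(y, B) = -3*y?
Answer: -445267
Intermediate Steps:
M(J) = 8*J (M(J) = -3*J + J*11 = -3*J + 11*J = 8*J)
M(429) - 448699 = 8*429 - 448699 = 3432 - 448699 = -445267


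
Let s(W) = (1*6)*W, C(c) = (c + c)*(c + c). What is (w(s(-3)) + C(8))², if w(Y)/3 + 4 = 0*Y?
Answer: 59536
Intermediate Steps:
C(c) = 4*c² (C(c) = (2*c)*(2*c) = 4*c²)
s(W) = 6*W
w(Y) = -12 (w(Y) = -12 + 3*(0*Y) = -12 + 3*0 = -12 + 0 = -12)
(w(s(-3)) + C(8))² = (-12 + 4*8²)² = (-12 + 4*64)² = (-12 + 256)² = 244² = 59536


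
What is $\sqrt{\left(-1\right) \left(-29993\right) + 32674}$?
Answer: $3 \sqrt{6963} \approx 250.33$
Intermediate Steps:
$\sqrt{\left(-1\right) \left(-29993\right) + 32674} = \sqrt{29993 + 32674} = \sqrt{62667} = 3 \sqrt{6963}$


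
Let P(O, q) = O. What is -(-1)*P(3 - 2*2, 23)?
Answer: -1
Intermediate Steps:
-(-1)*P(3 - 2*2, 23) = -(-1)*(3 - 2*2) = -(-1)*(3 - 4) = -(-1)*(-1) = -1*1 = -1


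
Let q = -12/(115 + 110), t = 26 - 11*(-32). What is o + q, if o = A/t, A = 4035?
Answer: 33457/3150 ≈ 10.621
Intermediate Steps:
t = 378 (t = 26 + 352 = 378)
o = 1345/126 (o = 4035/378 = 4035*(1/378) = 1345/126 ≈ 10.675)
q = -4/75 (q = -12/225 = (1/225)*(-12) = -4/75 ≈ -0.053333)
o + q = 1345/126 - 4/75 = 33457/3150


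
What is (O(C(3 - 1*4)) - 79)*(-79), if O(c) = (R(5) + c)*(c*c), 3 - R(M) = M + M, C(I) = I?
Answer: 6873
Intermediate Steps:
R(M) = 3 - 2*M (R(M) = 3 - (M + M) = 3 - 2*M)
O(c) = c²*(-7 + c) (O(c) = ((3 - 2*5) + c)*(c*c) = ((3 - 10) + c)*c² = (-7 + c)*c² = c²*(-7 + c))
(O(C(3 - 1*4)) - 79)*(-79) = ((3 - 1*4)²*(-7 + (3 - 1*4)) - 79)*(-79) = ((3 - 4)²*(-7 + (3 - 4)) - 79)*(-79) = ((-1)²*(-7 - 1) - 79)*(-79) = (1*(-8) - 79)*(-79) = (-8 - 79)*(-79) = -87*(-79) = 6873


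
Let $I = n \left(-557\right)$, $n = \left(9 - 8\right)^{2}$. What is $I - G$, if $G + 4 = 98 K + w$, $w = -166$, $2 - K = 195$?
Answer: $18527$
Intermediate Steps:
$K = -193$ ($K = 2 - 195 = -193$)
$n = 1$ ($n = 1^{2} = 1$)
$I = -557$ ($I = 1 \left(-557\right) = -557$)
$G = -19084$ ($G = -4 + \left(98 \left(-193\right) - 166\right) = -4 - 19080 = -19084$)
$I - G = -557 - -19084 = -557 + 19084 = 18527$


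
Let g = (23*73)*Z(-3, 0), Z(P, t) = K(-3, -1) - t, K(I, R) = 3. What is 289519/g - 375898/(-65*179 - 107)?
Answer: 882155054/9857409 ≈ 89.492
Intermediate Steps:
Z(P, t) = 3 - t
g = 5037 (g = (23*73)*(3 - 1*0) = 1679*(3 + 0) = 1679*3 = 5037)
289519/g - 375898/(-65*179 - 107) = 289519/5037 - 375898/(-65*179 - 107) = 289519*(1/5037) - 375898/(-11635 - 107) = 289519/5037 - 375898/(-11742) = 289519/5037 - 375898*(-1/11742) = 289519/5037 + 187949/5871 = 882155054/9857409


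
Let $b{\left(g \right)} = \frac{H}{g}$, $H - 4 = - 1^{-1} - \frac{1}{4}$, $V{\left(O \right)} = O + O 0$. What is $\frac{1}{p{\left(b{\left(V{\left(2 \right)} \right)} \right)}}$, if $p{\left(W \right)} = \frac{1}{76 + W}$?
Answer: $\frac{619}{8} \approx 77.375$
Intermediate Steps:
$V{\left(O \right)} = O$ ($V{\left(O \right)} = O + 0 = O$)
$H = \frac{11}{4}$ ($H = 4 - \frac{5}{4} = \frac{11}{4} \approx 2.75$)
$b{\left(g \right)} = \frac{11}{4 g}$
$\frac{1}{p{\left(b{\left(V{\left(2 \right)} \right)} \right)}} = \frac{1}{\frac{1}{76 + \frac{11}{4 \cdot 2}}} = \frac{1}{\frac{1}{76 + \frac{11}{4} \cdot \frac{1}{2}}} = \frac{1}{\frac{1}{76 + \frac{11}{8}}} = \frac{1}{\frac{1}{\frac{619}{8}}} = \frac{1}{\frac{8}{619}} = \frac{619}{8}$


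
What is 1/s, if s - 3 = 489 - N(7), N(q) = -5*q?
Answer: 1/527 ≈ 0.0018975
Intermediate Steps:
s = 527 (s = 3 + (489 - (-5)*7) = 3 + (489 - 1*(-35)) = 3 + (489 + 35) = 3 + 524 = 527)
1/s = 1/527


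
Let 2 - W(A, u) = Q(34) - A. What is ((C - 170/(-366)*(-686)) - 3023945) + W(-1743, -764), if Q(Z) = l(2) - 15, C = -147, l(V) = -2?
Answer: -553782638/183 ≈ -3.0261e+6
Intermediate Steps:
Q(Z) = -17 (Q(Z) = -2 - 15 = -17)
W(A, u) = 19 + A (W(A, u) = 2 - (-17 - A) = 2 + (17 + A) = 19 + A)
((C - 170/(-366)*(-686)) - 3023945) + W(-1743, -764) = ((-147 - 170/(-366)*(-686)) - 3023945) + (19 - 1743) = ((-147 - 170*(-1/366)*(-686)) - 3023945) - 1724 = ((-147 + (85/183)*(-686)) - 3023945) - 1724 = ((-147 - 58310/183) - 3023945) - 1724 = (-85211/183 - 3023945) - 1724 = -553467146/183 - 1724 = -553782638/183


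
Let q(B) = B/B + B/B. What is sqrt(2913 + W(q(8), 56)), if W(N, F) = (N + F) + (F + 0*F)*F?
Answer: sqrt(6107) ≈ 78.147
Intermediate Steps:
q(B) = 2 (q(B) = 1 + 1 = 2)
W(N, F) = F + N + F**2 (W(N, F) = (F + N) + (F + 0)*F = (F + N) + F*F = (F + N) + F**2 = F + N + F**2)
sqrt(2913 + W(q(8), 56)) = sqrt(2913 + (56 + 2 + 56**2)) = sqrt(2913 + (56 + 2 + 3136)) = sqrt(2913 + 3194) = sqrt(6107)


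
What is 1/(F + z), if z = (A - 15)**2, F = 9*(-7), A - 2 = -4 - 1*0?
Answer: 1/226 ≈ 0.0044248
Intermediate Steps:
A = -2 (A = 2 + (-4 - 1*0) = 2 + (-4 + 0) = 2 - 4 = -2)
F = -63
z = 289 (z = (-2 - 15)**2 = (-17)**2 = 289)
1/(F + z) = 1/(-63 + 289) = 1/226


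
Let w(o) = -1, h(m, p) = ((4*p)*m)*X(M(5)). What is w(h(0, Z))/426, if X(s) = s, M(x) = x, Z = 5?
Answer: -1/426 ≈ -0.0023474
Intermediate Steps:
h(m, p) = 20*m*p (h(m, p) = ((4*p)*m)*5 = (4*m*p)*5 = 20*m*p)
w(h(0, Z))/426 = -1/426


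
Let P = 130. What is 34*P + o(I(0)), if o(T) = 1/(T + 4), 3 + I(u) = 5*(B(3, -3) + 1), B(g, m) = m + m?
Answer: 106079/24 ≈ 4420.0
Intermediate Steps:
B(g, m) = 2*m
I(u) = -28 (I(u) = -3 + 5*(2*(-3) + 1) = -3 + 5*(-6 + 1) = -3 + 5*(-5) = -3 - 25 = -28)
o(T) = 1/(4 + T)
34*P + o(I(0)) = 34*130 + 1/(4 - 28) = 4420 + 1/(-24) = 4420 - 1/24 = 106079/24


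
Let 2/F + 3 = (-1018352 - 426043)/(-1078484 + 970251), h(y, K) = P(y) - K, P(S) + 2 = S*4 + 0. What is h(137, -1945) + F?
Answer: 1394689601/559848 ≈ 2491.2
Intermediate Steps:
P(S) = -2 + 4*S (P(S) = -2 + (S*4 + 0) = -2 + (4*S + 0) = -2 + 4*S)
h(y, K) = -2 - K + 4*y (h(y, K) = (-2 + 4*y) - K = -2 - K + 4*y)
F = 108233/559848 (F = 2/(-3 + (-1018352 - 426043)/(-1078484 + 970251)) = 2/(-3 - 1444395/(-108233)) = 2/(-3 - 1444395*(-1/108233)) = 2/(-3 + 1444395/108233) = 2/(1119696/108233) = 2*(108233/1119696) = 108233/559848 ≈ 0.19333)
h(137, -1945) + F = (-2 - 1*(-1945) + 4*137) + 108233/559848 = (-2 + 1945 + 548) + 108233/559848 = 2491 + 108233/559848 = 1394689601/559848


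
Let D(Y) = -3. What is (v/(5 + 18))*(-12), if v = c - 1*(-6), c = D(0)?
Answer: -36/23 ≈ -1.5652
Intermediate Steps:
c = -3
v = 3 (v = -3 - 1*(-6) = -3 + 6 = 3)
(v/(5 + 18))*(-12) = (3/(5 + 18))*(-12) = (3/23)*(-12) = -36/23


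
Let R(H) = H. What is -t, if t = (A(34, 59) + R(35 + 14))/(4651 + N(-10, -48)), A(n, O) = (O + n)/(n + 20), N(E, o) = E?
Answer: -913/83538 ≈ -0.010929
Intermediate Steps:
A(n, O) = (O + n)/(20 + n)
t = 913/83538 (t = ((59 + 34)/(20 + 34) + (35 + 14))/(4651 - 10) = (93/54 + 49)/4641 = ((1/54)*93 + 49)*(1/4641) = (31/18 + 49)*(1/4641) = (913/18)*(1/4641) = 913/83538 ≈ 0.010929)
-t = -1*913/83538 = -913/83538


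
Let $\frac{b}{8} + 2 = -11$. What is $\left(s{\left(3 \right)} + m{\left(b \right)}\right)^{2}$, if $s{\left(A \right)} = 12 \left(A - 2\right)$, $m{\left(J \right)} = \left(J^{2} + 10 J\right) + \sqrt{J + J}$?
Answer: $95804736 + 78304 i \sqrt{13} \approx 9.5805 \cdot 10^{7} + 2.8233 \cdot 10^{5} i$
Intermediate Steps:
$b = -104$ ($b = -16 + 8 \left(-11\right) = -16 - 88 = -104$)
$m{\left(J \right)} = J^{2} + 10 J + \sqrt{2} \sqrt{J}$ ($m{\left(J \right)} = \left(J^{2} + 10 J\right) + \sqrt{2 J} = \left(J^{2} + 10 J\right) + \sqrt{2} \sqrt{J} = J^{2} + 10 J + \sqrt{2} \sqrt{J}$)
$s{\left(A \right)} = -24 + 12 A$ ($s{\left(A \right)} = 12 \left(-2 + A\right) = -24 + 12 A$)
$\left(s{\left(3 \right)} + m{\left(b \right)}\right)^{2} = \left(\left(-24 + 12 \cdot 3\right) + \left(\left(-104\right)^{2} + 10 \left(-104\right) + \sqrt{2} \sqrt{-104}\right)\right)^{2} = \left(\left(-24 + 36\right) + \left(10816 - 1040 + \sqrt{2} \cdot 2 i \sqrt{26}\right)\right)^{2} = \left(12 + \left(10816 - 1040 + 4 i \sqrt{13}\right)\right)^{2} = \left(12 + \left(9776 + 4 i \sqrt{13}\right)\right)^{2} = \left(9788 + 4 i \sqrt{13}\right)^{2}$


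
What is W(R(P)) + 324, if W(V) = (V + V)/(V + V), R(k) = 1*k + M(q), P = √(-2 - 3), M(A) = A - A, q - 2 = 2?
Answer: 325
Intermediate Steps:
q = 4 (q = 2 + 2 = 4)
M(A) = 0
P = I*√5 (P = √(-5) = I*√5 ≈ 2.2361*I)
R(k) = k (R(k) = 1*k + 0 = k + 0 = k)
W(V) = 1 (W(V) = (2*V)/((2*V)) = (2*V)*(1/(2*V)) = 1)
W(R(P)) + 324 = 1 + 324 = 325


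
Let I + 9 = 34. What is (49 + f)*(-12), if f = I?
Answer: -888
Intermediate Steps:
I = 25 (I = -9 + 34 = 25)
f = 25
(49 + f)*(-12) = (49 + 25)*(-12) = 74*(-12) = -888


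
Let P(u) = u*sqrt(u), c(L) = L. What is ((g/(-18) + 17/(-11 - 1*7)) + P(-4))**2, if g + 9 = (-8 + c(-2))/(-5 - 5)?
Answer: -255/4 + 8*I ≈ -63.75 + 8.0*I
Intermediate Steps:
P(u) = u**(3/2)
g = -8 (g = -9 + (-8 - 2)/(-5 - 5) = -9 - 10/(-10) = -9 - 10*(-1/10) = -9 + 1 = -8)
((g/(-18) + 17/(-11 - 1*7)) + P(-4))**2 = ((-8/(-18) + 17/(-11 - 1*7)) + (-4)**(3/2))**2 = ((-8*(-1/18) + 17/(-11 - 7)) - 8*I)**2 = ((4/9 + 17/(-18)) - 8*I)**2 = ((4/9 + 17*(-1/18)) - 8*I)**2 = ((4/9 - 17/18) - 8*I)**2 = (-1/2 - 8*I)**2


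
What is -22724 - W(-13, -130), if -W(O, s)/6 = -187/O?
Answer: -294290/13 ≈ -22638.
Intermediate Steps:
W(O, s) = 1122/O (W(O, s) = -(-1122)/O = 1122/O)
-22724 - W(-13, -130) = -22724 - 1122/(-13) = -22724 - 1122*(-1)/13 = -22724 - 1*(-1122/13) = -22724 + 1122/13 = -294290/13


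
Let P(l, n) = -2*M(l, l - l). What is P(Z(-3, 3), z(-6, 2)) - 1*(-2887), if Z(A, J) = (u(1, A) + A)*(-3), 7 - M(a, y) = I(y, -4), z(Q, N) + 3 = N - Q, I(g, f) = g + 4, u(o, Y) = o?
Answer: 2881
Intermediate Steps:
I(g, f) = 4 + g
z(Q, N) = -3 + N - Q (z(Q, N) = -3 + (N - Q) = -3 + N - Q)
M(a, y) = 3 - y (M(a, y) = 7 - (4 + y) = 7 + (-4 - y) = 3 - y)
Z(A, J) = -3 - 3*A (Z(A, J) = (1 + A)*(-3) = -3 - 3*A)
P(l, n) = -6 (P(l, n) = -2*(3 - (l - l)) = -2*(3 - 1*0) = -2*(3 + 0) = -2*3 = -6)
P(Z(-3, 3), z(-6, 2)) - 1*(-2887) = -6 - 1*(-2887) = -6 + 2887 = 2881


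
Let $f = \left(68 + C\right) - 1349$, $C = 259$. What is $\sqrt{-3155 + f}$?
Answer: $i \sqrt{4177} \approx 64.63 i$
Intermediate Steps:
$f = -1022$ ($f = \left(68 + 259\right) - 1349 = 327 - 1349 = -1022$)
$\sqrt{-3155 + f} = \sqrt{-3155 - 1022} = \sqrt{-4177} = i \sqrt{4177}$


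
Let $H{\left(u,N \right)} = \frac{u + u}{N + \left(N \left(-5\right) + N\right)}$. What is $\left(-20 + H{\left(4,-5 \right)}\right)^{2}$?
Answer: $\frac{85264}{225} \approx 378.95$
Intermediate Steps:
$H{\left(u,N \right)} = - \frac{2 u}{3 N}$ ($H{\left(u,N \right)} = \frac{2 u}{N + \left(- 5 N + N\right)} = \frac{2 u}{N - 4 N} = \frac{2 u}{\left(-3\right) N} = 2 u \left(- \frac{1}{3 N}\right) = - \frac{2 u}{3 N}$)
$\left(-20 + H{\left(4,-5 \right)}\right)^{2} = \left(-20 - \frac{8}{3 \left(-5\right)}\right)^{2} = \left(-20 - \frac{8}{3} \left(- \frac{1}{5}\right)\right)^{2} = \left(-20 + \frac{8}{15}\right)^{2} = \left(- \frac{292}{15}\right)^{2} = \frac{85264}{225}$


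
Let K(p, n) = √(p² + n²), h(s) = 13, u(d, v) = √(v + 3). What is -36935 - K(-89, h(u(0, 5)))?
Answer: -36935 - √8090 ≈ -37025.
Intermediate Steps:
u(d, v) = √(3 + v)
K(p, n) = √(n² + p²)
-36935 - K(-89, h(u(0, 5))) = -36935 - √(13² + (-89)²) = -36935 - √(169 + 7921) = -36935 - √8090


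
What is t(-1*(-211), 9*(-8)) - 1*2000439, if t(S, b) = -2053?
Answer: -2002492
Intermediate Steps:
t(-1*(-211), 9*(-8)) - 1*2000439 = -2053 - 1*2000439 = -2053 - 2000439 = -2002492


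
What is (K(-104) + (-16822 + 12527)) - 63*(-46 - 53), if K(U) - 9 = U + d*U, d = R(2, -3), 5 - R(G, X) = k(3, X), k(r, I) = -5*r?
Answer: -233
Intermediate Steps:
R(G, X) = 20 (R(G, X) = 5 - (-5)*3 = 5 - 1*(-15) = 5 + 15 = 20)
d = 20
K(U) = 9 + 21*U (K(U) = 9 + (U + 20*U) = 9 + 21*U)
(K(-104) + (-16822 + 12527)) - 63*(-46 - 53) = ((9 + 21*(-104)) + (-16822 + 12527)) - 63*(-46 - 53) = ((9 - 2184) - 4295) - 63*(-99) = (-2175 - 4295) + 6237 = -6470 + 6237 = -233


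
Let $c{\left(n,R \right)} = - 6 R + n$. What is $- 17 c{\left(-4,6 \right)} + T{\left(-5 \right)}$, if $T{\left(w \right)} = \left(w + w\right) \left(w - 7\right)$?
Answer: $800$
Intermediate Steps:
$T{\left(w \right)} = 2 w \left(-7 + w\right)$
$c{\left(n,R \right)} = n - 6 R$
$- 17 c{\left(-4,6 \right)} + T{\left(-5 \right)} = - 17 \left(-4 - 36\right) + 2 \left(-5\right) \left(-7 - 5\right) = - 17 \left(-4 - 36\right) + 2 \left(-5\right) \left(-12\right) = \left(-17\right) \left(-40\right) + 120 = 680 + 120 = 800$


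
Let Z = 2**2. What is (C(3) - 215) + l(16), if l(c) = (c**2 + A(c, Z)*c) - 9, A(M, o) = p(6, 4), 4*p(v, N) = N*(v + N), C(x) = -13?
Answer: 179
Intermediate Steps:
p(v, N) = N*(N + v)/4 (p(v, N) = (N*(v + N))/4 = (N*(N + v))/4 = N*(N + v)/4)
Z = 4
A(M, o) = 10 (A(M, o) = (1/4)*4*(4 + 6) = (1/4)*4*10 = 10)
l(c) = -9 + c**2 + 10*c (l(c) = (c**2 + 10*c) - 9 = -9 + c**2 + 10*c)
(C(3) - 215) + l(16) = (-13 - 215) + (-9 + 16**2 + 10*16) = -228 + (-9 + 256 + 160) = -228 + 407 = 179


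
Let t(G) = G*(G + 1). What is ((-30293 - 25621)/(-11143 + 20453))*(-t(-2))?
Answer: 55914/4655 ≈ 12.012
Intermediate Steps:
t(G) = G*(1 + G)
((-30293 - 25621)/(-11143 + 20453))*(-t(-2)) = ((-30293 - 25621)/(-11143 + 20453))*(-(-2)*(1 - 2)) = (-55914/9310)*(-(-2)*(-1)) = (-55914*1/9310)*(-1*2) = -27957/4655*(-2) = 55914/4655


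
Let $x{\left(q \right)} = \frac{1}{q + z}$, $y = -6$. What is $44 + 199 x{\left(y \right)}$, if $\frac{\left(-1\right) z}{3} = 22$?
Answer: $\frac{2969}{72} \approx 41.236$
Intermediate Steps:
$z = -66$ ($z = \left(-3\right) 22 = -66$)
$x{\left(q \right)} = \frac{1}{-66 + q}$ ($x{\left(q \right)} = \frac{1}{q - 66} = \frac{1}{-66 + q}$)
$44 + 199 x{\left(y \right)} = 44 + \frac{199}{-66 - 6} = 44 + \frac{199}{-72} = 44 + 199 \left(- \frac{1}{72}\right) = 44 - \frac{199}{72} = \frac{2969}{72}$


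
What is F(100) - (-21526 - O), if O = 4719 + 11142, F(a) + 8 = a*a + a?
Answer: 47479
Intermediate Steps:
F(a) = -8 + a + a² (F(a) = -8 + (a*a + a) = -8 + (a² + a) = -8 + (a + a²) = -8 + a + a²)
O = 15861
F(100) - (-21526 - O) = (-8 + 100 + 100²) - (-21526 - 1*15861) = (-8 + 100 + 10000) - (-21526 - 15861) = 10092 - 1*(-37387) = 10092 + 37387 = 47479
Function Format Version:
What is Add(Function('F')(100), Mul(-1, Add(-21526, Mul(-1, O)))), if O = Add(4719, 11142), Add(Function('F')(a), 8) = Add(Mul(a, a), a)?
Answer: 47479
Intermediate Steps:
Function('F')(a) = Add(-8, a, Pow(a, 2)) (Function('F')(a) = Add(-8, Add(Mul(a, a), a)) = Add(-8, Add(Pow(a, 2), a)) = Add(-8, Add(a, Pow(a, 2))) = Add(-8, a, Pow(a, 2)))
O = 15861
Add(Function('F')(100), Mul(-1, Add(-21526, Mul(-1, O)))) = Add(Add(-8, 100, Pow(100, 2)), Mul(-1, Add(-21526, Mul(-1, 15861)))) = Add(Add(-8, 100, 10000), Mul(-1, Add(-21526, -15861))) = Add(10092, Mul(-1, -37387)) = Add(10092, 37387) = 47479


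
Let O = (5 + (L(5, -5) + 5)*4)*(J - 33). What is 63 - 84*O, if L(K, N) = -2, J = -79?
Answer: 159999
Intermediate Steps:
O = -1904 (O = (5 + (-2 + 5)*4)*(-79 - 33) = (5 + 3*4)*(-112) = (5 + 12)*(-112) = 17*(-112) = -1904)
63 - 84*O = 63 - 84*(-1904) = 63 + 159936 = 159999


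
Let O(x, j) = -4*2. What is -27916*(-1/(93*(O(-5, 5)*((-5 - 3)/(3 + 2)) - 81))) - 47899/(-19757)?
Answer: -1238661073/626553741 ≈ -1.9769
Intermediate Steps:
O(x, j) = -8
-27916*(-1/(93*(O(-5, 5)*((-5 - 3)/(3 + 2)) - 81))) - 47899/(-19757) = -27916*(-1/(93*(-8*(-5 - 3)/(3 + 2) - 81))) - 47899/(-19757) = -27916*(-1/(93*(-(-64)/5 - 81))) - 47899*(-1/19757) = -27916*(-1/(93*(-(-64)/5 - 81))) + 47899/19757 = -27916*(-1/(93*(-8*(-8/5) - 81))) + 47899/19757 = -27916*(-1/(93*(64/5 - 81))) + 47899/19757 = -27916/((-341/5*(-93))) + 47899/19757 = -27916/31713/5 + 47899/19757 = -27916*5/31713 + 47899/19757 = -139580/31713 + 47899/19757 = -1238661073/626553741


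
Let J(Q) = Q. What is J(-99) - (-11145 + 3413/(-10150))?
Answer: 112120313/10150 ≈ 11046.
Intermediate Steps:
J(-99) - (-11145 + 3413/(-10150)) = -99 - (-11145 + 3413/(-10150)) = -99 - (-11145 + 3413*(-1/10150)) = -99 - (-11145 - 3413/10150) = -99 - 1*(-113125163/10150) = -99 + 113125163/10150 = 112120313/10150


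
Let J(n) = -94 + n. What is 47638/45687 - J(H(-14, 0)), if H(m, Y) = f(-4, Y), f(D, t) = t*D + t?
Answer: 4342216/45687 ≈ 95.043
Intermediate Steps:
f(D, t) = t + D*t (f(D, t) = D*t + t = t + D*t)
H(m, Y) = -3*Y (H(m, Y) = Y*(1 - 4) = Y*(-3) = -3*Y)
47638/45687 - J(H(-14, 0)) = 47638/45687 - (-94 - 3*0) = 47638*(1/45687) - (-94 + 0) = 47638/45687 - 1*(-94) = 47638/45687 + 94 = 4342216/45687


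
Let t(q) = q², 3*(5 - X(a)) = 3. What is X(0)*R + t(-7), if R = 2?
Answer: 57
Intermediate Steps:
X(a) = 4 (X(a) = 5 - ⅓*3 = 5 - 1 = 4)
X(0)*R + t(-7) = 4*2 + (-7)² = 8 + 49 = 57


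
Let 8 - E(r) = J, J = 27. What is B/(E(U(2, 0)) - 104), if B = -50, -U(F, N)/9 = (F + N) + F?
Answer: 50/123 ≈ 0.40650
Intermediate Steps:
U(F, N) = -18*F - 9*N (U(F, N) = -9*((F + N) + F) = -9*(N + 2*F) = -18*F - 9*N)
E(r) = -19 (E(r) = 8 - 1*27 = 8 - 27 = -19)
B/(E(U(2, 0)) - 104) = -50/(-19 - 104) = -50/(-123) = -1/123*(-50) = 50/123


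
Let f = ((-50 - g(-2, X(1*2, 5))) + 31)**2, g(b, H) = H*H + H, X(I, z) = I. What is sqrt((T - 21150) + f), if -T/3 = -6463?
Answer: 4*I*sqrt(71) ≈ 33.705*I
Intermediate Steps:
T = 19389 (T = -3*(-6463) = 19389)
g(b, H) = H + H**2 (g(b, H) = H**2 + H = H + H**2)
f = 625 (f = ((-50 - 1*2*(1 + 1*2)) + 31)**2 = ((-50 - 2*(1 + 2)) + 31)**2 = ((-50 - 2*3) + 31)**2 = ((-50 - 1*6) + 31)**2 = ((-50 - 6) + 31)**2 = (-56 + 31)**2 = (-25)**2 = 625)
sqrt((T - 21150) + f) = sqrt((19389 - 21150) + 625) = sqrt(-1761 + 625) = sqrt(-1136) = 4*I*sqrt(71)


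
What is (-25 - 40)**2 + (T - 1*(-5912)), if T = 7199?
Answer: 17336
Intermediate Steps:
(-25 - 40)**2 + (T - 1*(-5912)) = (-25 - 40)**2 + (7199 - 1*(-5912)) = (-65)**2 + (7199 + 5912) = 4225 + 13111 = 17336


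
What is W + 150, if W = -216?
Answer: -66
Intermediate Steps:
W + 150 = -216 + 150 = -66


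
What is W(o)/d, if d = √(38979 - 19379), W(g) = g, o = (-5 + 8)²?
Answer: 9/140 ≈ 0.064286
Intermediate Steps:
o = 9 (o = 3² = 9)
d = 140 (d = √19600 = 140)
W(o)/d = 9/140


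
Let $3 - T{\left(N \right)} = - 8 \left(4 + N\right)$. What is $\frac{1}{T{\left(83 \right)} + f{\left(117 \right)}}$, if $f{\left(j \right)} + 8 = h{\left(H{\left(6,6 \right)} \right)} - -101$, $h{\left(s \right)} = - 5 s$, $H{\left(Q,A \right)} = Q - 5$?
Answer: $\frac{1}{787} \approx 0.0012706$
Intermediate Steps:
$H{\left(Q,A \right)} = -5 + Q$
$T{\left(N \right)} = 35 + 8 N$ ($T{\left(N \right)} = 3 - - 8 \left(4 + N\right) = 3 - \left(-32 - 8 N\right) = 3 + \left(32 + 8 N\right) = 35 + 8 N$)
$f{\left(j \right)} = 88$ ($f{\left(j \right)} = -8 - \left(-101 + 5 \left(-5 + 6\right)\right) = -8 + \left(\left(-5\right) 1 + 101\right) = -8 + \left(-5 + 101\right) = -8 + 96 = 88$)
$\frac{1}{T{\left(83 \right)} + f{\left(117 \right)}} = \frac{1}{\left(35 + 8 \cdot 83\right) + 88} = \frac{1}{\left(35 + 664\right) + 88} = \frac{1}{699 + 88} = \frac{1}{787}$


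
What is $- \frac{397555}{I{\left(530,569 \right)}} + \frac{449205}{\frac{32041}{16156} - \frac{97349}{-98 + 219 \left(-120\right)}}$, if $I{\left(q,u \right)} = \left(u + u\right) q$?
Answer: $\frac{11546086480013689979}{145836112173788} \approx 79172.0$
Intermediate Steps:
$I{\left(q,u \right)} = 2 q u$ ($I{\left(q,u \right)} = 2 u q = 2 q u$)
$- \frac{397555}{I{\left(530,569 \right)}} + \frac{449205}{\frac{32041}{16156} - \frac{97349}{-98 + 219 \left(-120\right)}} = - \frac{397555}{2 \cdot 530 \cdot 569} + \frac{449205}{\frac{32041}{16156} - \frac{97349}{-98 + 219 \left(-120\right)}} = - \frac{397555}{603140} + \frac{449205}{32041 \cdot \frac{1}{16156} - \frac{97349}{-98 - 26280}} = \left(-397555\right) \frac{1}{603140} + \frac{449205}{\frac{32041}{16156} - \frac{97349}{-26378}} = - \frac{79511}{120628} + \frac{449205}{\frac{32041}{16156} - - \frac{97349}{26378}} = - \frac{79511}{120628} + \frac{449205}{\frac{32041}{16156} + \frac{97349}{26378}} = - \frac{79511}{120628} + \frac{449205}{\frac{1208973971}{213081484}} = - \frac{79511}{120628} + 449205 \cdot \frac{213081484}{1208973971} = - \frac{79511}{120628} + \frac{95717268020220}{1208973971} = \frac{11546086480013689979}{145836112173788}$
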